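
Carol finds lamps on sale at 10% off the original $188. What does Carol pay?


Calculate the discount amount:
10% of $188 = $18.80
Subtract from original:
$188 - $18.80 = $169.20

$169.20


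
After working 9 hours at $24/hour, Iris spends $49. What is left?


Calculate earnings:
9 x $24 = $216
Subtract spending:
$216 - $49 = $167

$167


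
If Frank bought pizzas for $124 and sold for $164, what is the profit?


Selling price = $164
Cost price = $124
Profit = selling price - cost price:
Profit = $164 - $124 = $40

$40


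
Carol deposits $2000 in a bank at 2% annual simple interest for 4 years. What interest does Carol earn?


Use the formula I = P x R x T / 100
P x R x T = 2000 x 2 x 4 = 16000
I = 16000 / 100 = $160

$160


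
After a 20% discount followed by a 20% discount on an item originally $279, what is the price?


First discount:
20% of $279 = $55.80
Price after first discount:
$279 - $55.80 = $223.20
Second discount:
20% of $223.20 = $44.64
Final price:
$223.20 - $44.64 = $178.56

$178.56


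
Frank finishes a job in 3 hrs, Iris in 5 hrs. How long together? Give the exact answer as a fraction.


Frank's rate: 1/3 of the job per hour
Iris's rate: 1/5 of the job per hour
Combined rate: 1/3 + 1/5 = 8/15 per hour
Time = 1 / (8/15) = 15/8 hours (≈ 1.88 hours)

15/8 hours


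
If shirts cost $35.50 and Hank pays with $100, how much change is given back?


Start with the amount paid:
$100
Subtract the price:
$100 - $35.50 = $64.50

$64.50


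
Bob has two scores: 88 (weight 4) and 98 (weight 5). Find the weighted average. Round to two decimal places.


Weighted sum:
4 x 88 + 5 x 98 = 842
Total weight:
4 + 5 = 9
Weighted average:
842 / 9 = 93.5555... ≈ 93.56

93.56


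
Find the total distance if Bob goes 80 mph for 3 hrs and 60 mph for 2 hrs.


Leg 1 distance:
80 x 3 = 240 miles
Leg 2 distance:
60 x 2 = 120 miles
Total distance:
240 + 120 = 360 miles

360 miles


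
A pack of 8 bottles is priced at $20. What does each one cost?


Total cost: $20
Number of items: 8
Unit price: $20 / 8 = $2.50

$2.50


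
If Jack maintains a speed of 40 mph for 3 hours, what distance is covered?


Use the formula: distance = speed x time
Speed = 40 mph, Time = 3 hours
40 x 3 = 120 miles

120 miles


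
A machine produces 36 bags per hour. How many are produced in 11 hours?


Production rate: 36 bags per hour
Time: 11 hours
Total: 36 x 11 = 396 bags

396 bags


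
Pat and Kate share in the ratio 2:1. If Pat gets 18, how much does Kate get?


Find the multiplier:
18 / 2 = 9
Apply to Kate's share:
1 x 9 = 9

9


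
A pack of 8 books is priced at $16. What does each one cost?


Total cost: $16
Number of items: 8
Unit price: $16 / 8 = $2

$2


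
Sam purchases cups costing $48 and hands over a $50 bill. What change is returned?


Start with the amount paid:
$50
Subtract the price:
$50 - $48 = $2

$2


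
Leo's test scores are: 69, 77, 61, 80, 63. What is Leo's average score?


Add the scores:
69 + 77 + 61 + 80 + 63 = 350
Divide by the number of tests:
350 / 5 = 70

70


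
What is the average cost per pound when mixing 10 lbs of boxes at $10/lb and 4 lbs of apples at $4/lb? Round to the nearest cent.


Cost of boxes:
10 x $10 = $100
Cost of apples:
4 x $4 = $16
Total cost: $100 + $16 = $116
Total weight: 14 lbs
Average: $116 / 14 = $8.2857... ≈ $8.29/lb

$8.29/lb


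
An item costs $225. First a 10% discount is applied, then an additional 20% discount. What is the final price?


First discount:
10% of $225 = $22.50
Price after first discount:
$225 - $22.50 = $202.50
Second discount:
20% of $202.50 = $40.50
Final price:
$202.50 - $40.50 = $162

$162


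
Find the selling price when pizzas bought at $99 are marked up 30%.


Calculate the markup amount:
30% of $99 = $29.70
Add to cost:
$99 + $29.70 = $128.70

$128.70


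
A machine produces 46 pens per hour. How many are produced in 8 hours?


Production rate: 46 pens per hour
Time: 8 hours
Total: 46 x 8 = 368 pens

368 pens


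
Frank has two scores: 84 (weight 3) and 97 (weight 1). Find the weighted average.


Weighted sum:
3 x 84 + 1 x 97 = 349
Total weight:
3 + 1 = 4
Weighted average:
349 / 4 = 87.25

87.25


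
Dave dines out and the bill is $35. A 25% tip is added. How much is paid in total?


Calculate the tip:
25% of $35 = $8.75
Add tip to meal cost:
$35 + $8.75 = $43.75

$43.75


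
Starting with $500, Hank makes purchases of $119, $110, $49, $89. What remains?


Add up expenses:
$119 + $110 + $49 + $89 = $367
Subtract from budget:
$500 - $367 = $133

$133


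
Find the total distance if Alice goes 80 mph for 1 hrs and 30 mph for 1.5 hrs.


Leg 1 distance:
80 x 1 = 80 miles
Leg 2 distance:
30 x 1.5 = 45 miles
Total distance:
80 + 45 = 125 miles

125 miles


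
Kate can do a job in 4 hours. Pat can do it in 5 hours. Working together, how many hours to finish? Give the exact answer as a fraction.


Kate's rate: 1/4 of the job per hour
Pat's rate: 1/5 of the job per hour
Combined rate: 1/4 + 1/5 = 9/20 per hour
Time = 1 / (9/20) = 20/9 hours (≈ 2.22 hours)

20/9 hours


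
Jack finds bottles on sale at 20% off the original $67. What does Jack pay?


Calculate the discount amount:
20% of $67 = $13.40
Subtract from original:
$67 - $13.40 = $53.60

$53.60


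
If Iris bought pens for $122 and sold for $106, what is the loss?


Selling price = $106
Cost price = $122
Loss = cost price - selling price:
Loss = $122 - $106 = $16

$16


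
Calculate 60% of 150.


Convert percentage to decimal:
60% = 0.6
Multiply:
150 x 0.6 = 90

90


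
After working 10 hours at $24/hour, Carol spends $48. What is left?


Calculate earnings:
10 x $24 = $240
Subtract spending:
$240 - $48 = $192

$192


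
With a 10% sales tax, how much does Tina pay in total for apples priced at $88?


Calculate the tax:
10% of $88 = $8.80
Add tax to price:
$88 + $8.80 = $96.80

$96.80


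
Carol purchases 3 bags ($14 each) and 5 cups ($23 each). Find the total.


Cost of bags:
3 x $14 = $42
Cost of cups:
5 x $23 = $115
Add both:
$42 + $115 = $157

$157


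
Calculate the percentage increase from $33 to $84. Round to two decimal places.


Find the absolute change:
|84 - 33| = 51
Divide by original and multiply by 100:
51 / 33 x 100 = 154.5454...% ≈ 154.55%

154.55%


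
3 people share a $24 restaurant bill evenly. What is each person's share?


Total bill: $24
Number of people: 3
Each pays: $24 / 3 = $8

$8


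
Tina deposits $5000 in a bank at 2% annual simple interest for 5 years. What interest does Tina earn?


Use the formula I = P x R x T / 100
P x R x T = 5000 x 2 x 5 = 50000
I = 50000 / 100 = $500

$500


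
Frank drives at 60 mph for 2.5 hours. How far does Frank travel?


Use the formula: distance = speed x time
Speed = 60 mph, Time = 2.5 hours
60 x 2.5 = 150 miles

150 miles


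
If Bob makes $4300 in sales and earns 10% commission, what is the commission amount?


Convert rate to decimal:
10% = 0.1
Multiply by sales:
$4300 x 0.1 = $430

$430


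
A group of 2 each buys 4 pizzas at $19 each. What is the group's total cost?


Cost per person:
4 x $19 = $76
Group total:
2 x $76 = $152

$152


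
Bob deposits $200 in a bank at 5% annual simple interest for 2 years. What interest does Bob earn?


Use the formula I = P x R x T / 100
P x R x T = 200 x 5 x 2 = 2000
I = 2000 / 100 = $20

$20


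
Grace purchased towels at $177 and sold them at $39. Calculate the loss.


Selling price = $39
Cost price = $177
Loss = cost price - selling price:
Loss = $177 - $39 = $138

$138


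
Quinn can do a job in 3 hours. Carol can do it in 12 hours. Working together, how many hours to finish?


Quinn's rate: 1/3 of the job per hour
Carol's rate: 1/12 of the job per hour
Combined rate: 1/3 + 1/12 = 5/12 per hour
Time = 1 / (5/12) = 12/5 = 2.4 hours

2.4 hours


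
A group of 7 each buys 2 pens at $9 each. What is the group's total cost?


Cost per person:
2 x $9 = $18
Group total:
7 x $18 = $126

$126


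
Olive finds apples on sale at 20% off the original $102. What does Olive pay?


Calculate the discount amount:
20% of $102 = $20.40
Subtract from original:
$102 - $20.40 = $81.60

$81.60


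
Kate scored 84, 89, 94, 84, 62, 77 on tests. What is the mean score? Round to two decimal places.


Add the scores:
84 + 89 + 94 + 84 + 62 + 77 = 490
Divide by the number of tests:
490 / 6 = 81.6666... ≈ 81.67

81.67


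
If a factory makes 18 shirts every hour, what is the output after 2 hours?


Production rate: 18 shirts per hour
Time: 2 hours
Total: 18 x 2 = 36 shirts

36 shirts


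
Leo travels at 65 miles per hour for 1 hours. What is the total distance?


Use the formula: distance = speed x time
Speed = 65 mph, Time = 1 hours
65 x 1 = 65 miles

65 miles


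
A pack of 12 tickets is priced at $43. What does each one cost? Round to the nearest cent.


Total cost: $43
Number of items: 12
Unit price: $43 / 12 = $3.5833... ≈ $3.58

$3.58


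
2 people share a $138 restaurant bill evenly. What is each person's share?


Total bill: $138
Number of people: 2
Each pays: $138 / 2 = $69

$69


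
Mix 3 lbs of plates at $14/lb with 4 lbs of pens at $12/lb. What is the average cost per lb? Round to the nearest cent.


Cost of plates:
3 x $14 = $42
Cost of pens:
4 x $12 = $48
Total cost: $42 + $48 = $90
Total weight: 7 lbs
Average: $90 / 7 = $12.8571... ≈ $12.86/lb

$12.86/lb


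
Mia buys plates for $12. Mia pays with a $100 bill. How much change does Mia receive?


Start with the amount paid:
$100
Subtract the price:
$100 - $12 = $88

$88


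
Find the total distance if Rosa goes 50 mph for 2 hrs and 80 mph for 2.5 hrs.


Leg 1 distance:
50 x 2 = 100 miles
Leg 2 distance:
80 x 2.5 = 200 miles
Total distance:
100 + 200 = 300 miles

300 miles


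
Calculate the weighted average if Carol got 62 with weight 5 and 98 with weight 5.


Weighted sum:
5 x 62 + 5 x 98 = 800
Total weight:
5 + 5 = 10
Weighted average:
800 / 10 = 80

80


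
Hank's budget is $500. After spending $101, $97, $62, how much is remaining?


Add up expenses:
$101 + $97 + $62 = $260
Subtract from budget:
$500 - $260 = $240

$240


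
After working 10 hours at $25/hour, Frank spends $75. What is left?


Calculate earnings:
10 x $25 = $250
Subtract spending:
$250 - $75 = $175

$175


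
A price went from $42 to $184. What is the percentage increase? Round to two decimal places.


Find the absolute change:
|184 - 42| = 142
Divide by original and multiply by 100:
142 / 42 x 100 = 338.0952...% ≈ 338.1%

338.1%


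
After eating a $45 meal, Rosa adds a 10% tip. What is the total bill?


Calculate the tip:
10% of $45 = $4.50
Add tip to meal cost:
$45 + $4.50 = $49.50

$49.50


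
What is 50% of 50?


Convert percentage to decimal:
50% = 0.5
Multiply:
50 x 0.5 = 25

25


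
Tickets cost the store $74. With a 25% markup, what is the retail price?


Calculate the markup amount:
25% of $74 = $18.50
Add to cost:
$74 + $18.50 = $92.50

$92.50


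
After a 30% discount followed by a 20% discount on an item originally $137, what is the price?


First discount:
30% of $137 = $41.10
Price after first discount:
$137 - $41.10 = $95.90
Second discount:
20% of $95.90 = $19.18
Final price:
$95.90 - $19.18 = $76.72

$76.72


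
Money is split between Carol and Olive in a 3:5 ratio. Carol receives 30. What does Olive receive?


Find the multiplier:
30 / 3 = 10
Apply to Olive's share:
5 x 10 = 50

50


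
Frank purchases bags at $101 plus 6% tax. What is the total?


Calculate the tax:
6% of $101 = $6.06
Add tax to price:
$101 + $6.06 = $107.06

$107.06


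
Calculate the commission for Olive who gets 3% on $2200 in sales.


Convert rate to decimal:
3% = 0.03
Multiply by sales:
$2200 x 0.03 = $66

$66


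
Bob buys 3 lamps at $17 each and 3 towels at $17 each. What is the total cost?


Cost of lamps:
3 x $17 = $51
Cost of towels:
3 x $17 = $51
Add both:
$51 + $51 = $102

$102


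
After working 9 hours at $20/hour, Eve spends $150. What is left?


Calculate earnings:
9 x $20 = $180
Subtract spending:
$180 - $150 = $30

$30


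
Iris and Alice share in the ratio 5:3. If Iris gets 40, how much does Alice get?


Find the multiplier:
40 / 5 = 8
Apply to Alice's share:
3 x 8 = 24

24


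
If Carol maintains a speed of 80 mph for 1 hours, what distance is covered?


Use the formula: distance = speed x time
Speed = 80 mph, Time = 1 hours
80 x 1 = 80 miles

80 miles


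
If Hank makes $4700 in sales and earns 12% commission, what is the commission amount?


Convert rate to decimal:
12% = 0.12
Multiply by sales:
$4700 x 0.12 = $564

$564


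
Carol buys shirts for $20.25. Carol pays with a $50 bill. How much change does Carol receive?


Start with the amount paid:
$50
Subtract the price:
$50 - $20.25 = $29.75

$29.75


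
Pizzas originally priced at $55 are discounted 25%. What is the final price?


Calculate the discount amount:
25% of $55 = $13.75
Subtract from original:
$55 - $13.75 = $41.25

$41.25


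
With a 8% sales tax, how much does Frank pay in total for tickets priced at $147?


Calculate the tax:
8% of $147 = $11.76
Add tax to price:
$147 + $11.76 = $158.76

$158.76


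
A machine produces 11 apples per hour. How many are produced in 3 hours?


Production rate: 11 apples per hour
Time: 3 hours
Total: 11 x 3 = 33 apples

33 apples


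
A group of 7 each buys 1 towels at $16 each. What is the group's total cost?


Cost per person:
1 x $16 = $16
Group total:
7 x $16 = $112

$112


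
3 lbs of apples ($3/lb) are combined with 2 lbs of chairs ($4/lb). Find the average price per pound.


Cost of apples:
3 x $3 = $9
Cost of chairs:
2 x $4 = $8
Total cost: $9 + $8 = $17
Total weight: 5 lbs
Average: $17 / 5 = $3.40/lb

$3.40/lb


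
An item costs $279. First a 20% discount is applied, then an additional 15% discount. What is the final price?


First discount:
20% of $279 = $55.80
Price after first discount:
$279 - $55.80 = $223.20
Second discount:
15% of $223.20 = $33.48
Final price:
$223.20 - $33.48 = $189.72

$189.72


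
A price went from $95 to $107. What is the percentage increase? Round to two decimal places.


Find the absolute change:
|107 - 95| = 12
Divide by original and multiply by 100:
12 / 95 x 100 = 12.6315...% ≈ 12.63%

12.63%


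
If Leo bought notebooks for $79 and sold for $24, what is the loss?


Selling price = $24
Cost price = $79
Loss = cost price - selling price:
Loss = $79 - $24 = $55

$55


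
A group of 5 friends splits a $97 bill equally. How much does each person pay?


Total bill: $97
Number of people: 5
Each pays: $97 / 5 = $19.40

$19.40


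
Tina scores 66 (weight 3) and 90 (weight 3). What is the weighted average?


Weighted sum:
3 x 66 + 3 x 90 = 468
Total weight:
3 + 3 = 6
Weighted average:
468 / 6 = 78

78


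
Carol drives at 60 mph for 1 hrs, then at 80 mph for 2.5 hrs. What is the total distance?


Leg 1 distance:
60 x 1 = 60 miles
Leg 2 distance:
80 x 2.5 = 200 miles
Total distance:
60 + 200 = 260 miles

260 miles


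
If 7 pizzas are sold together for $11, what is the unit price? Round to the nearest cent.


Total cost: $11
Number of items: 7
Unit price: $11 / 7 = $1.5714... ≈ $1.57

$1.57


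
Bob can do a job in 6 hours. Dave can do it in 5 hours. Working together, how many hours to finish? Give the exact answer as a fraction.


Bob's rate: 1/6 of the job per hour
Dave's rate: 1/5 of the job per hour
Combined rate: 1/6 + 1/5 = 11/30 per hour
Time = 1 / (11/30) = 30/11 hours (≈ 2.73 hours)

30/11 hours


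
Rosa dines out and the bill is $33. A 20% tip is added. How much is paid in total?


Calculate the tip:
20% of $33 = $6.60
Add tip to meal cost:
$33 + $6.60 = $39.60

$39.60


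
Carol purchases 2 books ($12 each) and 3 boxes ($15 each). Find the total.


Cost of books:
2 x $12 = $24
Cost of boxes:
3 x $15 = $45
Add both:
$24 + $45 = $69

$69


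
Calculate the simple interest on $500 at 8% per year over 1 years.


Use the formula I = P x R x T / 100
P x R x T = 500 x 8 x 1 = 4000
I = 4000 / 100 = $40

$40


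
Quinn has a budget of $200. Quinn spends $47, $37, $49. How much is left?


Add up expenses:
$47 + $37 + $49 = $133
Subtract from budget:
$200 - $133 = $67

$67


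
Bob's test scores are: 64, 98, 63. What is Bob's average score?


Add the scores:
64 + 98 + 63 = 225
Divide by the number of tests:
225 / 3 = 75

75


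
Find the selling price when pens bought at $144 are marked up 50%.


Calculate the markup amount:
50% of $144 = $72
Add to cost:
$144 + $72 = $216

$216


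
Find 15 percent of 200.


Convert percentage to decimal:
15% = 0.15
Multiply:
200 x 0.15 = 30

30


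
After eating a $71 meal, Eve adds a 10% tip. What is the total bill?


Calculate the tip:
10% of $71 = $7.10
Add tip to meal cost:
$71 + $7.10 = $78.10

$78.10


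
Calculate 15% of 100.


Convert percentage to decimal:
15% = 0.15
Multiply:
100 x 0.15 = 15

15


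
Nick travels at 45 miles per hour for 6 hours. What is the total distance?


Use the formula: distance = speed x time
Speed = 45 mph, Time = 6 hours
45 x 6 = 270 miles

270 miles


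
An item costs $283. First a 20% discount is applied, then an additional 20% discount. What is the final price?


First discount:
20% of $283 = $56.60
Price after first discount:
$283 - $56.60 = $226.40
Second discount:
20% of $226.40 = $45.28
Final price:
$226.40 - $45.28 = $181.12

$181.12


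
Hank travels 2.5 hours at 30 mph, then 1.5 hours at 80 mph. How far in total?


Leg 1 distance:
30 x 2.5 = 75 miles
Leg 2 distance:
80 x 1.5 = 120 miles
Total distance:
75 + 120 = 195 miles

195 miles


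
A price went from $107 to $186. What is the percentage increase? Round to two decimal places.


Find the absolute change:
|186 - 107| = 79
Divide by original and multiply by 100:
79 / 107 x 100 = 73.8317...% ≈ 73.83%

73.83%


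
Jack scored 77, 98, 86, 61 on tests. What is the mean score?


Add the scores:
77 + 98 + 86 + 61 = 322
Divide by the number of tests:
322 / 4 = 80.5

80.5


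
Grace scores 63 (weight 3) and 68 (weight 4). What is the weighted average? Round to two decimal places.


Weighted sum:
3 x 63 + 4 x 68 = 461
Total weight:
3 + 4 = 7
Weighted average:
461 / 7 = 65.8571... ≈ 65.86

65.86


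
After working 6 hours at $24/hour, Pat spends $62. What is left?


Calculate earnings:
6 x $24 = $144
Subtract spending:
$144 - $62 = $82

$82


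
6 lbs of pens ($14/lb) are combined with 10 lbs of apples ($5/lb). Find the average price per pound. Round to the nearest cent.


Cost of pens:
6 x $14 = $84
Cost of apples:
10 x $5 = $50
Total cost: $84 + $50 = $134
Total weight: 16 lbs
Average: $134 / 16 = $8.375 ≈ $8.38/lb

$8.38/lb


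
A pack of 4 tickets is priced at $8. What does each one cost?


Total cost: $8
Number of items: 4
Unit price: $8 / 4 = $2

$2


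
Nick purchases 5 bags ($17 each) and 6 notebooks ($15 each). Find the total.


Cost of bags:
5 x $17 = $85
Cost of notebooks:
6 x $15 = $90
Add both:
$85 + $90 = $175

$175


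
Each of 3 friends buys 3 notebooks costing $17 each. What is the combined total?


Cost per person:
3 x $17 = $51
Group total:
3 x $51 = $153

$153


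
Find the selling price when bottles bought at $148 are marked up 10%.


Calculate the markup amount:
10% of $148 = $14.80
Add to cost:
$148 + $14.80 = $162.80

$162.80


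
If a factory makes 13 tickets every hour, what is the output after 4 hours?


Production rate: 13 tickets per hour
Time: 4 hours
Total: 13 x 4 = 52 tickets

52 tickets


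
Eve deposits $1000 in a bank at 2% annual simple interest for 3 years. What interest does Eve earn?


Use the formula I = P x R x T / 100
P x R x T = 1000 x 2 x 3 = 6000
I = 6000 / 100 = $60

$60


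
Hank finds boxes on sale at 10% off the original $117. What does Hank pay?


Calculate the discount amount:
10% of $117 = $11.70
Subtract from original:
$117 - $11.70 = $105.30

$105.30


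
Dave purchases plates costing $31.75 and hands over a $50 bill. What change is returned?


Start with the amount paid:
$50
Subtract the price:
$50 - $31.75 = $18.25

$18.25


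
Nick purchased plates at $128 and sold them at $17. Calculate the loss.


Selling price = $17
Cost price = $128
Loss = cost price - selling price:
Loss = $128 - $17 = $111

$111


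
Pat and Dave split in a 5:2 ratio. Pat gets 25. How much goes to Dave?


Find the multiplier:
25 / 5 = 5
Apply to Dave's share:
2 x 5 = 10

10


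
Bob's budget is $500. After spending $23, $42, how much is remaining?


Add up expenses:
$23 + $42 = $65
Subtract from budget:
$500 - $65 = $435

$435


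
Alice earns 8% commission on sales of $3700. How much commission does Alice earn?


Convert rate to decimal:
8% = 0.08
Multiply by sales:
$3700 x 0.08 = $296

$296


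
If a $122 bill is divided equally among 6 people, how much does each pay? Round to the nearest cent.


Total bill: $122
Number of people: 6
Each pays: $122 / 6 = $20.3333... ≈ $20.33

$20.33


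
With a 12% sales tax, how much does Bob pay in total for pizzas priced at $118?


Calculate the tax:
12% of $118 = $14.16
Add tax to price:
$118 + $14.16 = $132.16

$132.16


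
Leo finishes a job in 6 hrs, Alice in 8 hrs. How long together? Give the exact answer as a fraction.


Leo's rate: 1/6 of the job per hour
Alice's rate: 1/8 of the job per hour
Combined rate: 1/6 + 1/8 = 7/24 per hour
Time = 1 / (7/24) = 24/7 hours (≈ 3.43 hours)

24/7 hours


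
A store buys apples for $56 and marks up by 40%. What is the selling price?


Calculate the markup amount:
40% of $56 = $22.40
Add to cost:
$56 + $22.40 = $78.40

$78.40


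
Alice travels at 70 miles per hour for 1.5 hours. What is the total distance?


Use the formula: distance = speed x time
Speed = 70 mph, Time = 1.5 hours
70 x 1.5 = 105 miles

105 miles


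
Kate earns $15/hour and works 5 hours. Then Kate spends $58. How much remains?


Calculate earnings:
5 x $15 = $75
Subtract spending:
$75 - $58 = $17

$17


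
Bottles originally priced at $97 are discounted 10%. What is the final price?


Calculate the discount amount:
10% of $97 = $9.70
Subtract from original:
$97 - $9.70 = $87.30

$87.30


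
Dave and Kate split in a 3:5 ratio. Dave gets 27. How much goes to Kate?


Find the multiplier:
27 / 3 = 9
Apply to Kate's share:
5 x 9 = 45

45


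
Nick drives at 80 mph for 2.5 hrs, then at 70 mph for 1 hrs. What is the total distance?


Leg 1 distance:
80 x 2.5 = 200 miles
Leg 2 distance:
70 x 1 = 70 miles
Total distance:
200 + 70 = 270 miles

270 miles


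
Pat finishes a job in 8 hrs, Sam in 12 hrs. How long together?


Pat's rate: 1/8 of the job per hour
Sam's rate: 1/12 of the job per hour
Combined rate: 1/8 + 1/12 = 5/24 per hour
Time = 1 / (5/24) = 24/5 = 4.8 hours

4.8 hours


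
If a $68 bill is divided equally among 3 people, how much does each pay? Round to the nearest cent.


Total bill: $68
Number of people: 3
Each pays: $68 / 3 = $22.6666... ≈ $22.67

$22.67


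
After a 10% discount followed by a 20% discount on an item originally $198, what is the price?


First discount:
10% of $198 = $19.80
Price after first discount:
$198 - $19.80 = $178.20
Second discount:
20% of $178.20 = $35.64
Final price:
$178.20 - $35.64 = $142.56

$142.56


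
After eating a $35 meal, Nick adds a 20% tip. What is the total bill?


Calculate the tip:
20% of $35 = $7
Add tip to meal cost:
$35 + $7 = $42

$42


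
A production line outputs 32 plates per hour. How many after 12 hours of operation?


Production rate: 32 plates per hour
Time: 12 hours
Total: 32 x 12 = 384 plates

384 plates


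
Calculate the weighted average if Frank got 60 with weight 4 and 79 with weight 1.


Weighted sum:
4 x 60 + 1 x 79 = 319
Total weight:
4 + 1 = 5
Weighted average:
319 / 5 = 63.8

63.8


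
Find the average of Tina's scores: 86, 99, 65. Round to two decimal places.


Add the scores:
86 + 99 + 65 = 250
Divide by the number of tests:
250 / 3 = 83.3333... ≈ 83.33

83.33


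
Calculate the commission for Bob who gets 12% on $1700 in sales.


Convert rate to decimal:
12% = 0.12
Multiply by sales:
$1700 x 0.12 = $204

$204


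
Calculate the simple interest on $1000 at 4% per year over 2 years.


Use the formula I = P x R x T / 100
P x R x T = 1000 x 4 x 2 = 8000
I = 8000 / 100 = $80

$80


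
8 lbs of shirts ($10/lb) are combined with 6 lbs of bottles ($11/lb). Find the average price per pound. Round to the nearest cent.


Cost of shirts:
8 x $10 = $80
Cost of bottles:
6 x $11 = $66
Total cost: $80 + $66 = $146
Total weight: 14 lbs
Average: $146 / 14 = $10.4285... ≈ $10.43/lb

$10.43/lb


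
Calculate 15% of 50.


Convert percentage to decimal:
15% = 0.15
Multiply:
50 x 0.15 = 7.5

7.5


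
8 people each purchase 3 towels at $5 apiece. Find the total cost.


Cost per person:
3 x $5 = $15
Group total:
8 x $15 = $120

$120


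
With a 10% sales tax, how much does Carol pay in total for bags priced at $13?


Calculate the tax:
10% of $13 = $1.30
Add tax to price:
$13 + $1.30 = $14.30

$14.30


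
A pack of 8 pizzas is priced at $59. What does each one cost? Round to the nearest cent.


Total cost: $59
Number of items: 8
Unit price: $59 / 8 = $7.375 ≈ $7.38

$7.38


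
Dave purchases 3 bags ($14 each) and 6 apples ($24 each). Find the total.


Cost of bags:
3 x $14 = $42
Cost of apples:
6 x $24 = $144
Add both:
$42 + $144 = $186

$186


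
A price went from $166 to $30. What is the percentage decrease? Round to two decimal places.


Find the absolute change:
|30 - 166| = 136
Divide by original and multiply by 100:
136 / 166 x 100 = 81.9277...% ≈ 81.93%

81.93%


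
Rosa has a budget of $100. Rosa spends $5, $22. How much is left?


Add up expenses:
$5 + $22 = $27
Subtract from budget:
$100 - $27 = $73

$73


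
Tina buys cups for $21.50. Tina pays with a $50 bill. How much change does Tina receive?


Start with the amount paid:
$50
Subtract the price:
$50 - $21.50 = $28.50

$28.50


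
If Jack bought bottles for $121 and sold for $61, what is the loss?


Selling price = $61
Cost price = $121
Loss = cost price - selling price:
Loss = $121 - $61 = $60

$60


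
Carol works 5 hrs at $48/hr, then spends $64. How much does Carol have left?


Calculate earnings:
5 x $48 = $240
Subtract spending:
$240 - $64 = $176

$176


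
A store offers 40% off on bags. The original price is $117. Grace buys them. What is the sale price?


Calculate the discount amount:
40% of $117 = $46.80
Subtract from original:
$117 - $46.80 = $70.20

$70.20


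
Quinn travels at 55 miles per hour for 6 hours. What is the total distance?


Use the formula: distance = speed x time
Speed = 55 mph, Time = 6 hours
55 x 6 = 330 miles

330 miles


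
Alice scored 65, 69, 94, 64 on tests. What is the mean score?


Add the scores:
65 + 69 + 94 + 64 = 292
Divide by the number of tests:
292 / 4 = 73

73


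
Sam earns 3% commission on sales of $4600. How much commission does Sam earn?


Convert rate to decimal:
3% = 0.03
Multiply by sales:
$4600 x 0.03 = $138

$138


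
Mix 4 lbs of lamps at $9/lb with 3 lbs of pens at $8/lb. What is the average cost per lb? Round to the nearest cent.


Cost of lamps:
4 x $9 = $36
Cost of pens:
3 x $8 = $24
Total cost: $36 + $24 = $60
Total weight: 7 lbs
Average: $60 / 7 = $8.5714... ≈ $8.57/lb

$8.57/lb


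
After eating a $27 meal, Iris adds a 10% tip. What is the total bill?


Calculate the tip:
10% of $27 = $2.70
Add tip to meal cost:
$27 + $2.70 = $29.70

$29.70


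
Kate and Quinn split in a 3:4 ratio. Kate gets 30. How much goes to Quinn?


Find the multiplier:
30 / 3 = 10
Apply to Quinn's share:
4 x 10 = 40

40


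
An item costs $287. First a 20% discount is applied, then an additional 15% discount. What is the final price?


First discount:
20% of $287 = $57.40
Price after first discount:
$287 - $57.40 = $229.60
Second discount:
15% of $229.60 = $34.44
Final price:
$229.60 - $34.44 = $195.16

$195.16


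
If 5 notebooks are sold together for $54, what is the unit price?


Total cost: $54
Number of items: 5
Unit price: $54 / 5 = $10.80

$10.80


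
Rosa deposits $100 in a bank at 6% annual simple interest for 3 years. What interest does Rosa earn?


Use the formula I = P x R x T / 100
P x R x T = 100 x 6 x 3 = 1800
I = 1800 / 100 = $18

$18


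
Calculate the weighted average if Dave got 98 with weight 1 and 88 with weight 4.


Weighted sum:
1 x 98 + 4 x 88 = 450
Total weight:
1 + 4 = 5
Weighted average:
450 / 5 = 90

90


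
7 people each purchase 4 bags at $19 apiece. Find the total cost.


Cost per person:
4 x $19 = $76
Group total:
7 x $76 = $532

$532


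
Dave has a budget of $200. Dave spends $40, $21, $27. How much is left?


Add up expenses:
$40 + $21 + $27 = $88
Subtract from budget:
$200 - $88 = $112

$112


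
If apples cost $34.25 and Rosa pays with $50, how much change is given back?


Start with the amount paid:
$50
Subtract the price:
$50 - $34.25 = $15.75

$15.75


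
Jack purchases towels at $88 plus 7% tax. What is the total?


Calculate the tax:
7% of $88 = $6.16
Add tax to price:
$88 + $6.16 = $94.16

$94.16


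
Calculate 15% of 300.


Convert percentage to decimal:
15% = 0.15
Multiply:
300 x 0.15 = 45

45


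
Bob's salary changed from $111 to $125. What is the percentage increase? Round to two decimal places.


Find the absolute change:
|125 - 111| = 14
Divide by original and multiply by 100:
14 / 111 x 100 = 12.6126...% ≈ 12.61%

12.61%


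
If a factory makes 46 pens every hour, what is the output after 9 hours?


Production rate: 46 pens per hour
Time: 9 hours
Total: 46 x 9 = 414 pens

414 pens


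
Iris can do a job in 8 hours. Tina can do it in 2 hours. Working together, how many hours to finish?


Iris's rate: 1/8 of the job per hour
Tina's rate: 1/2 of the job per hour
Combined rate: 1/8 + 1/2 = 5/8 per hour
Time = 1 / (5/8) = 8/5 = 1.6 hours

1.6 hours


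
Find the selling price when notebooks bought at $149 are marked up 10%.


Calculate the markup amount:
10% of $149 = $14.90
Add to cost:
$149 + $14.90 = $163.90

$163.90


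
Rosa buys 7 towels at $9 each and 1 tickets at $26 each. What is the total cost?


Cost of towels:
7 x $9 = $63
Cost of tickets:
1 x $26 = $26
Add both:
$63 + $26 = $89

$89


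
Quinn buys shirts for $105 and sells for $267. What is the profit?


Selling price = $267
Cost price = $105
Profit = selling price - cost price:
Profit = $267 - $105 = $162

$162


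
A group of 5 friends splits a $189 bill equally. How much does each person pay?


Total bill: $189
Number of people: 5
Each pays: $189 / 5 = $37.80

$37.80


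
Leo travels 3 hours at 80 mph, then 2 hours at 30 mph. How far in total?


Leg 1 distance:
80 x 3 = 240 miles
Leg 2 distance:
30 x 2 = 60 miles
Total distance:
240 + 60 = 300 miles

300 miles


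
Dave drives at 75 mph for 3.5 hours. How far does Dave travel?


Use the formula: distance = speed x time
Speed = 75 mph, Time = 3.5 hours
75 x 3.5 = 262.5 miles

262.5 miles


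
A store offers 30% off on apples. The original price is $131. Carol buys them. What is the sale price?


Calculate the discount amount:
30% of $131 = $39.30
Subtract from original:
$131 - $39.30 = $91.70

$91.70


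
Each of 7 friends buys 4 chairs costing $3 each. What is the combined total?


Cost per person:
4 x $3 = $12
Group total:
7 x $12 = $84

$84


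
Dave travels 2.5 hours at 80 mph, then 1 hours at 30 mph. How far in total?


Leg 1 distance:
80 x 2.5 = 200 miles
Leg 2 distance:
30 x 1 = 30 miles
Total distance:
200 + 30 = 230 miles

230 miles


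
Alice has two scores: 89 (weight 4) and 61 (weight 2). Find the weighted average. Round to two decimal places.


Weighted sum:
4 x 89 + 2 x 61 = 478
Total weight:
4 + 2 = 6
Weighted average:
478 / 6 = 79.6666... ≈ 79.67

79.67


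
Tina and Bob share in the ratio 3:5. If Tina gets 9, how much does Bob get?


Find the multiplier:
9 / 3 = 3
Apply to Bob's share:
5 x 3 = 15

15


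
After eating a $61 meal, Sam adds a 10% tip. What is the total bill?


Calculate the tip:
10% of $61 = $6.10
Add tip to meal cost:
$61 + $6.10 = $67.10

$67.10


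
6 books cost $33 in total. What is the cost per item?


Total cost: $33
Number of items: 6
Unit price: $33 / 6 = $5.50

$5.50


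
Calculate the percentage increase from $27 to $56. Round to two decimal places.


Find the absolute change:
|56 - 27| = 29
Divide by original and multiply by 100:
29 / 27 x 100 = 107.4074...% ≈ 107.41%

107.41%


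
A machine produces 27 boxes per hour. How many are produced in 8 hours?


Production rate: 27 boxes per hour
Time: 8 hours
Total: 27 x 8 = 216 boxes

216 boxes


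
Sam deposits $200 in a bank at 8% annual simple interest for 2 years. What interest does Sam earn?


Use the formula I = P x R x T / 100
P x R x T = 200 x 8 x 2 = 3200
I = 3200 / 100 = $32

$32


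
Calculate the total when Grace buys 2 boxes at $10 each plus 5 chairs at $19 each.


Cost of boxes:
2 x $10 = $20
Cost of chairs:
5 x $19 = $95
Add both:
$20 + $95 = $115

$115


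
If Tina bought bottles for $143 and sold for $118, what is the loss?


Selling price = $118
Cost price = $143
Loss = cost price - selling price:
Loss = $143 - $118 = $25

$25


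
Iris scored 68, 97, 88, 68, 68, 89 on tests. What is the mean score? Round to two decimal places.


Add the scores:
68 + 97 + 88 + 68 + 68 + 89 = 478
Divide by the number of tests:
478 / 6 = 79.6666... ≈ 79.67

79.67


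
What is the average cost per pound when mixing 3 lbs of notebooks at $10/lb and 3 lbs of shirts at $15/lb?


Cost of notebooks:
3 x $10 = $30
Cost of shirts:
3 x $15 = $45
Total cost: $30 + $45 = $75
Total weight: 6 lbs
Average: $75 / 6 = $12.50/lb

$12.50/lb


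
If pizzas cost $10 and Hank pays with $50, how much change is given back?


Start with the amount paid:
$50
Subtract the price:
$50 - $10 = $40

$40


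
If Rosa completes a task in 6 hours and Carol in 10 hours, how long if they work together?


Rosa's rate: 1/6 of the job per hour
Carol's rate: 1/10 of the job per hour
Combined rate: 1/6 + 1/10 = 4/15 per hour
Time = 1 / (4/15) = 15/4 = 3.75 hours

3.75 hours


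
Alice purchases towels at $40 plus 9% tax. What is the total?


Calculate the tax:
9% of $40 = $3.60
Add tax to price:
$40 + $3.60 = $43.60

$43.60


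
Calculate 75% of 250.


Convert percentage to decimal:
75% = 0.75
Multiply:
250 x 0.75 = 187.5

187.5


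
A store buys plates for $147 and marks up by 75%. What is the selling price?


Calculate the markup amount:
75% of $147 = $110.25
Add to cost:
$147 + $110.25 = $257.25

$257.25


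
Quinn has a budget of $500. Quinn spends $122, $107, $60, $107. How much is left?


Add up expenses:
$122 + $107 + $60 + $107 = $396
Subtract from budget:
$500 - $396 = $104

$104


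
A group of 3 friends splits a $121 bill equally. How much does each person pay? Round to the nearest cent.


Total bill: $121
Number of people: 3
Each pays: $121 / 3 = $40.3333... ≈ $40.33

$40.33


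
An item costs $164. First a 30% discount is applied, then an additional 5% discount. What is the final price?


First discount:
30% of $164 = $49.20
Price after first discount:
$164 - $49.20 = $114.80
Second discount:
5% of $114.80 = $5.74
Final price:
$114.80 - $5.74 = $109.06

$109.06


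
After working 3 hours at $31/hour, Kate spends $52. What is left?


Calculate earnings:
3 x $31 = $93
Subtract spending:
$93 - $52 = $41

$41


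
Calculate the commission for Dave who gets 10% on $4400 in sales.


Convert rate to decimal:
10% = 0.1
Multiply by sales:
$4400 x 0.1 = $440

$440


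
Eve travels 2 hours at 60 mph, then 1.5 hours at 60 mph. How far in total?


Leg 1 distance:
60 x 2 = 120 miles
Leg 2 distance:
60 x 1.5 = 90 miles
Total distance:
120 + 90 = 210 miles

210 miles


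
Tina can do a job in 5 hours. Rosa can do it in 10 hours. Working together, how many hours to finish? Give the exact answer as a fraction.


Tina's rate: 1/5 of the job per hour
Rosa's rate: 1/10 of the job per hour
Combined rate: 1/5 + 1/10 = 3/10 per hour
Time = 1 / (3/10) = 10/3 hours (≈ 3.33 hours)

10/3 hours


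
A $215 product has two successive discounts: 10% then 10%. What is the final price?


First discount:
10% of $215 = $21.50
Price after first discount:
$215 - $21.50 = $193.50
Second discount:
10% of $193.50 = $19.35
Final price:
$193.50 - $19.35 = $174.15

$174.15


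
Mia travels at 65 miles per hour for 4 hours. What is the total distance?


Use the formula: distance = speed x time
Speed = 65 mph, Time = 4 hours
65 x 4 = 260 miles

260 miles


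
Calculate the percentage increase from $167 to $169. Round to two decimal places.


Find the absolute change:
|169 - 167| = 2
Divide by original and multiply by 100:
2 / 167 x 100 = 1.1976...% ≈ 1.2%

1.2%


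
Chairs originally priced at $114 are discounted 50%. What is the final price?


Calculate the discount amount:
50% of $114 = $57
Subtract from original:
$114 - $57 = $57

$57


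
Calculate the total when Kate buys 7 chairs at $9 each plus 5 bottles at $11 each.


Cost of chairs:
7 x $9 = $63
Cost of bottles:
5 x $11 = $55
Add both:
$63 + $55 = $118

$118


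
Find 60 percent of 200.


Convert percentage to decimal:
60% = 0.6
Multiply:
200 x 0.6 = 120

120


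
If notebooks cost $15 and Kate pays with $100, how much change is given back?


Start with the amount paid:
$100
Subtract the price:
$100 - $15 = $85

$85


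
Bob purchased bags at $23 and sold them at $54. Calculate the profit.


Selling price = $54
Cost price = $23
Profit = selling price - cost price:
Profit = $54 - $23 = $31

$31


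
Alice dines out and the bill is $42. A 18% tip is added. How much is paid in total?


Calculate the tip:
18% of $42 = $7.56
Add tip to meal cost:
$42 + $7.56 = $49.56

$49.56


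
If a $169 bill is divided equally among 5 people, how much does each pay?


Total bill: $169
Number of people: 5
Each pays: $169 / 5 = $33.80

$33.80


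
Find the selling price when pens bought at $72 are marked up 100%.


Calculate the markup amount:
100% of $72 = $72
Add to cost:
$72 + $72 = $144

$144


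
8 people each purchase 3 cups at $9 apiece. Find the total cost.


Cost per person:
3 x $9 = $27
Group total:
8 x $27 = $216

$216


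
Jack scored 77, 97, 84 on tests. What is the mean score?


Add the scores:
77 + 97 + 84 = 258
Divide by the number of tests:
258 / 3 = 86

86


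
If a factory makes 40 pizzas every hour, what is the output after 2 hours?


Production rate: 40 pizzas per hour
Time: 2 hours
Total: 40 x 2 = 80 pizzas

80 pizzas


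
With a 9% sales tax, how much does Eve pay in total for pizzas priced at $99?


Calculate the tax:
9% of $99 = $8.91
Add tax to price:
$99 + $8.91 = $107.91

$107.91


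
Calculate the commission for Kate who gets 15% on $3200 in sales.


Convert rate to decimal:
15% = 0.15
Multiply by sales:
$3200 x 0.15 = $480

$480


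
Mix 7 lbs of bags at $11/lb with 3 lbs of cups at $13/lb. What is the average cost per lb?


Cost of bags:
7 x $11 = $77
Cost of cups:
3 x $13 = $39
Total cost: $77 + $39 = $116
Total weight: 10 lbs
Average: $116 / 10 = $11.60/lb

$11.60/lb
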